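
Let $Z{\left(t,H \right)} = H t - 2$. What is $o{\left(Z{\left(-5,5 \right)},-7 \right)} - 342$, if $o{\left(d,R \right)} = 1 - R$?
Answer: $-334$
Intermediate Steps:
$Z{\left(t,H \right)} = -2 + H t$
$o{\left(Z{\left(-5,5 \right)},-7 \right)} - 342 = \left(1 - -7\right) - 342 = \left(1 + 7\right) - 342 = 8 - 342 = -334$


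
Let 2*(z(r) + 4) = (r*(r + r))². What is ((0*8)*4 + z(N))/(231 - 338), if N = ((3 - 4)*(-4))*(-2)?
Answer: -8188/107 ≈ -76.523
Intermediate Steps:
N = -8 (N = -1*(-4)*(-2) = 4*(-2) = -8)
z(r) = -4 + 2*r⁴ (z(r) = -4 + (r*(r + r))²/2 = -4 + (r*(2*r))²/2 = -4 + (2*r²)²/2 = -4 + (4*r⁴)/2 = -4 + 2*r⁴)
((0*8)*4 + z(N))/(231 - 338) = ((0*8)*4 + (-4 + 2*(-8)⁴))/(231 - 338) = (0*4 + (-4 + 2*4096))/(-107) = (0 + (-4 + 8192))*(-1/107) = (0 + 8188)*(-1/107) = 8188*(-1/107) = -8188/107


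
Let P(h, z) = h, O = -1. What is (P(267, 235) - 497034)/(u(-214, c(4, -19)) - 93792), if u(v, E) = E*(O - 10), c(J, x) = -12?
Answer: 165589/31220 ≈ 5.3039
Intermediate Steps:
u(v, E) = -11*E (u(v, E) = E*(-1 - 10) = E*(-11) = -11*E)
(P(267, 235) - 497034)/(u(-214, c(4, -19)) - 93792) = (267 - 497034)/(-11*(-12) - 93792) = -496767/(132 - 93792) = -496767/(-93660) = -496767*(-1/93660) = 165589/31220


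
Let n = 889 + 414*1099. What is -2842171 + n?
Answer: -2386296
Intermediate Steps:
n = 455875 (n = 889 + 454986 = 455875)
-2842171 + n = -2842171 + 455875 = -2386296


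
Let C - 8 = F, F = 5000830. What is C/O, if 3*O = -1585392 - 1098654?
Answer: -2500419/447341 ≈ -5.5895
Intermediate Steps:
O = -894682 (O = (-1585392 - 1098654)/3 = (⅓)*(-2684046) = -894682)
C = 5000838 (C = 8 + 5000830 = 5000838)
C/O = 5000838/(-894682) = 5000838*(-1/894682) = -2500419/447341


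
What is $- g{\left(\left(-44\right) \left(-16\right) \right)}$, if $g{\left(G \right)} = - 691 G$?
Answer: $486464$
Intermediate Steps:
$- g{\left(\left(-44\right) \left(-16\right) \right)} = - \left(-691\right) \left(\left(-44\right) \left(-16\right)\right) = - \left(-691\right) 704 = \left(-1\right) \left(-486464\right) = 486464$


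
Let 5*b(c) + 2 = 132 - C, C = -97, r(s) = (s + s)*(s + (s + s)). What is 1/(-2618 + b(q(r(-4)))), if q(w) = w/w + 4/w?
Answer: -5/12863 ≈ -0.00038871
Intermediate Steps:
r(s) = 6*s² (r(s) = (2*s)*(s + 2*s) = (2*s)*(3*s) = 6*s²)
q(w) = 1 + 4/w
b(c) = 227/5 (b(c) = -⅖ + (132 - 1*(-97))/5 = -⅖ + (132 + 97)/5 = -⅖ + (⅕)*229 = -⅖ + 229/5 = 227/5)
1/(-2618 + b(q(r(-4)))) = 1/(-2618 + 227/5) = 1/(-12863/5) = -5/12863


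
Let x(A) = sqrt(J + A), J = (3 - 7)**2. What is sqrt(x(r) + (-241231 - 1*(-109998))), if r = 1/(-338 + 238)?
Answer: sqrt(-13123300 + 10*sqrt(1599))/10 ≈ 362.26*I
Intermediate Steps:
J = 16 (J = (-4)**2 = 16)
r = -1/100 (r = 1/(-100) = -1/100 ≈ -0.010000)
x(A) = sqrt(16 + A)
sqrt(x(r) + (-241231 - 1*(-109998))) = sqrt(sqrt(16 - 1/100) + (-241231 - 1*(-109998))) = sqrt(sqrt(1599/100) + (-241231 + 109998)) = sqrt(sqrt(1599)/10 - 131233) = sqrt(-131233 + sqrt(1599)/10)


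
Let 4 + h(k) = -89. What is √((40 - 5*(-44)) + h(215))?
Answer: √167 ≈ 12.923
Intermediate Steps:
h(k) = -93 (h(k) = -4 - 89 = -93)
√((40 - 5*(-44)) + h(215)) = √((40 - 5*(-44)) - 93) = √((40 + 220) - 93) = √(260 - 93) = √167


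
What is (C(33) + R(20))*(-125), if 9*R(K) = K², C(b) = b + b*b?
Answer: -1312250/9 ≈ -1.4581e+5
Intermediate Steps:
C(b) = b + b²
R(K) = K²/9
(C(33) + R(20))*(-125) = (33*(1 + 33) + (⅑)*20²)*(-125) = (33*34 + (⅑)*400)*(-125) = (1122 + 400/9)*(-125) = (10498/9)*(-125) = -1312250/9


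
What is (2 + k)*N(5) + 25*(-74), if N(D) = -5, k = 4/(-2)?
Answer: -1850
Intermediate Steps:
k = -2 (k = 4*(-½) = -2)
(2 + k)*N(5) + 25*(-74) = (2 - 2)*(-5) + 25*(-74) = 0*(-5) - 1850 = 0 - 1850 = -1850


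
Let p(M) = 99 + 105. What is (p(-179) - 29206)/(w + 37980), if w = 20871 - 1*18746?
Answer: -29002/40105 ≈ -0.72315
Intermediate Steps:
p(M) = 204
w = 2125 (w = 20871 - 18746 = 2125)
(p(-179) - 29206)/(w + 37980) = (204 - 29206)/(2125 + 37980) = -29002/40105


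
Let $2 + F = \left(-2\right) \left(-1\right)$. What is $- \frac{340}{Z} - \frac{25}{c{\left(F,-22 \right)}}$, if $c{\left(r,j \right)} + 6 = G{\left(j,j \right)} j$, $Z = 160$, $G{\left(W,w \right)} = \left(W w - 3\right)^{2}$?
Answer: $- \frac{21632229}{10179896} \approx -2.125$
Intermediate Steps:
$G{\left(W,w \right)} = \left(-3 + W w\right)^{2}$
$F = 0$ ($F = -2 - -2 = -2 + 2 = 0$)
$c{\left(r,j \right)} = -6 + j \left(-3 + j^{2}\right)^{2}$ ($c{\left(r,j \right)} = -6 + \left(-3 + j j\right)^{2} j = -6 + \left(-3 + j^{2}\right)^{2} j = -6 + j \left(-3 + j^{2}\right)^{2}$)
$- \frac{340}{Z} - \frac{25}{c{\left(F,-22 \right)}} = - \frac{340}{160} - \frac{25}{-6 - 22 \left(-3 + \left(-22\right)^{2}\right)^{2}} = \left(-340\right) \frac{1}{160} - \frac{25}{-6 - 22 \left(-3 + 484\right)^{2}} = - \frac{17}{8} - \frac{25}{-6 - 22 \cdot 481^{2}} = - \frac{17}{8} - \frac{25}{-6 - 5089942} = - \frac{17}{8} - \frac{25}{-5089948} = - \frac{17}{8} - - \frac{25}{5089948} = - \frac{17}{8} + \frac{25}{5089948} = - \frac{21632229}{10179896}$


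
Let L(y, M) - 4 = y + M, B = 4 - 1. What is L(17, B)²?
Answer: 576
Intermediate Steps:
B = 3
L(y, M) = 4 + M + y (L(y, M) = 4 + (y + M) = 4 + (M + y) = 4 + M + y)
L(17, B)² = (4 + 3 + 17)² = 24² = 576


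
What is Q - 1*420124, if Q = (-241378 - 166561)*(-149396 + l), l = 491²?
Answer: -37402307339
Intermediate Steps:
l = 241081
Q = -37401887215 (Q = (-241378 - 166561)*(-149396 + 241081) = -407939*91685 = -37401887215)
Q - 1*420124 = -37401887215 - 1*420124 = -37401887215 - 420124 = -37402307339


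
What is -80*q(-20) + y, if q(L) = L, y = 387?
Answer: 1987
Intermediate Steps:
-80*q(-20) + y = -80*(-20) + 387 = 1600 + 387 = 1987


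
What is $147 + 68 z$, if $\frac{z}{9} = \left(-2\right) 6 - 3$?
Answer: $-9033$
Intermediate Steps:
$z = -135$ ($z = 9 \left(\left(-2\right) 6 - 3\right) = 9 \left(-12 - 3\right) = 9 \left(-15\right) = -135$)
$147 + 68 z = 147 + 68 \left(-135\right) = 147 - 9180 = -9033$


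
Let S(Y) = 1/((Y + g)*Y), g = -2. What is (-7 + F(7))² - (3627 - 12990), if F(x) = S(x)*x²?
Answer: 234859/25 ≈ 9394.4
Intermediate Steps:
S(Y) = 1/(Y*(-2 + Y)) (S(Y) = 1/((Y - 2)*Y) = 1/((-2 + Y)*Y) = 1/(Y*(-2 + Y)))
F(x) = x/(-2 + x) (F(x) = (1/(x*(-2 + x)))*x² = x/(-2 + x))
(-7 + F(7))² - (3627 - 12990) = (-7 + 7/(-2 + 7))² - (3627 - 12990) = (-7 + 7/5)² - 1*(-9363) = (-7 + 7*(⅕))² + 9363 = (-7 + 7/5)² + 9363 = (-28/5)² + 9363 = 784/25 + 9363 = 234859/25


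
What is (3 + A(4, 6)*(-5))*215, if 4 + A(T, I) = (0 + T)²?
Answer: -12255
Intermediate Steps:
A(T, I) = -4 + T² (A(T, I) = -4 + (0 + T)² = -4 + T²)
(3 + A(4, 6)*(-5))*215 = (3 + (-4 + 4²)*(-5))*215 = (3 + (-4 + 16)*(-5))*215 = (3 + 12*(-5))*215 = (3 - 60)*215 = -57*215 = -12255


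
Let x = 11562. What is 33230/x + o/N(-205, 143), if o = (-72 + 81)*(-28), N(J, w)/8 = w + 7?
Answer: 1540099/578100 ≈ 2.6641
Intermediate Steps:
N(J, w) = 56 + 8*w (N(J, w) = 8*(w + 7) = 8*(7 + w) = 56 + 8*w)
o = -252 (o = 9*(-28) = -252)
33230/x + o/N(-205, 143) = 33230/11562 - 252/(56 + 8*143) = 33230*(1/11562) - 252/(56 + 1144) = 16615/5781 - 252/1200 = 16615/5781 - 252*1/1200 = 16615/5781 - 21/100 = 1540099/578100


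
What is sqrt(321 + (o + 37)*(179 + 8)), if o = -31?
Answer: sqrt(1443) ≈ 37.987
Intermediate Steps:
sqrt(321 + (o + 37)*(179 + 8)) = sqrt(321 + (-31 + 37)*(179 + 8)) = sqrt(321 + 6*187) = sqrt(321 + 1122) = sqrt(1443)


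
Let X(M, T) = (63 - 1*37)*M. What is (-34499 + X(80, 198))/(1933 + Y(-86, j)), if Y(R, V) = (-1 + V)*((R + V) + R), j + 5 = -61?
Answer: -32419/17879 ≈ -1.8132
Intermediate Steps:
j = -66 (j = -5 - 61 = -66)
X(M, T) = 26*M (X(M, T) = (63 - 37)*M = 26*M)
Y(R, V) = (-1 + V)*(V + 2*R)
(-34499 + X(80, 198))/(1933 + Y(-86, j)) = (-34499 + 26*80)/(1933 + ((-66)**2 - 1*(-66) - 2*(-86) + 2*(-86)*(-66))) = (-34499 + 2080)/(1933 + (4356 + 66 + 172 + 11352)) = -32419/(1933 + 15946) = -32419/17879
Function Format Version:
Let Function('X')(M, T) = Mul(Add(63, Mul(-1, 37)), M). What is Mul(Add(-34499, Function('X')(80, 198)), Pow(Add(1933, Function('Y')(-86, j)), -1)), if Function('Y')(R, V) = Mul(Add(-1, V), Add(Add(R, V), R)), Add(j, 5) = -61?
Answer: Rational(-32419, 17879) ≈ -1.8132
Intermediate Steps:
j = -66 (j = Add(-5, -61) = -66)
Function('X')(M, T) = Mul(26, M) (Function('X')(M, T) = Mul(Add(63, -37), M) = Mul(26, M))
Function('Y')(R, V) = Mul(Add(-1, V), Add(V, Mul(2, R)))
Mul(Add(-34499, Function('X')(80, 198)), Pow(Add(1933, Function('Y')(-86, j)), -1)) = Mul(Add(-34499, Mul(26, 80)), Pow(Add(1933, Add(Pow(-66, 2), Mul(-1, -66), Mul(-2, -86), Mul(2, -86, -66))), -1)) = Mul(Add(-34499, 2080), Pow(Add(1933, Add(4356, 66, 172, 11352)), -1)) = Mul(-32419, Pow(Add(1933, 15946), -1)) = Mul(-32419, Pow(17879, -1)) = Mul(-32419, Rational(1, 17879)) = Rational(-32419, 17879)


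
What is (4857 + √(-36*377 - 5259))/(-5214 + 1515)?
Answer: -1619/1233 - I*√18831/3699 ≈ -1.3131 - 0.037098*I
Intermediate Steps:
(4857 + √(-36*377 - 5259))/(-5214 + 1515) = (4857 + √(-13572 - 5259))/(-3699) = (4857 + √(-18831))*(-1/3699) = (4857 + I*√18831)*(-1/3699) = -1619/1233 - I*√18831/3699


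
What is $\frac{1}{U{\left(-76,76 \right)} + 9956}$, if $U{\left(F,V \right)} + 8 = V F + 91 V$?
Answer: $\frac{1}{11088} \approx 9.0188 \cdot 10^{-5}$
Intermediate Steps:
$U{\left(F,V \right)} = -8 + 91 V + F V$ ($U{\left(F,V \right)} = -8 + \left(V F + 91 V\right) = -8 + \left(F V + 91 V\right) = -8 + \left(91 V + F V\right) = -8 + 91 V + F V$)
$\frac{1}{U{\left(-76,76 \right)} + 9956} = \frac{1}{\left(-8 + 91 \cdot 76 - 5776\right) + 9956} = \frac{1}{\left(-8 + 6916 - 5776\right) + 9956} = \frac{1}{1132 + 9956} = \frac{1}{11088}$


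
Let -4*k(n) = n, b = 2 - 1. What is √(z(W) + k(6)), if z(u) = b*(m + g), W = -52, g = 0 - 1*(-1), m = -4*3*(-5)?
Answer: √238/2 ≈ 7.7136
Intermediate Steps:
m = 60 (m = -12*(-5) = 60)
b = 1
g = 1 (g = 0 + 1 = 1)
z(u) = 61 (z(u) = 1*(60 + 1) = 1*61 = 61)
k(n) = -n/4
√(z(W) + k(6)) = √(61 - ¼*6) = √(61 - 3/2) = √(119/2) = √238/2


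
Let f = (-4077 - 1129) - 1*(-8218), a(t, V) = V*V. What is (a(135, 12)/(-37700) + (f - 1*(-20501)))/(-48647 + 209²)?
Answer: -221609989/46804550 ≈ -4.7348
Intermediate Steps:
a(t, V) = V²
f = 3012 (f = -5206 + 8218 = 3012)
(a(135, 12)/(-37700) + (f - 1*(-20501)))/(-48647 + 209²) = (12²/(-37700) + (3012 - 1*(-20501)))/(-48647 + 209²) = (144*(-1/37700) + (3012 + 20501))/(-48647 + 43681) = (-36/9425 + 23513)/(-4966) = (221609989/9425)*(-1/4966) = -221609989/46804550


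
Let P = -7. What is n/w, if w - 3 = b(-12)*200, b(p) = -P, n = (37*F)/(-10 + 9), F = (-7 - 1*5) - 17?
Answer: 1073/1403 ≈ 0.76479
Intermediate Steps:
F = -29 (F = (-7 - 5) - 17 = -12 - 17 = -29)
n = 1073 (n = (37*(-29))/(-10 + 9) = -1073/(-1) = -1073*(-1) = 1073)
b(p) = 7 (b(p) = -1*(-7) = 7)
w = 1403 (w = 3 + 7*200 = 3 + 1400 = 1403)
n/w = 1073/1403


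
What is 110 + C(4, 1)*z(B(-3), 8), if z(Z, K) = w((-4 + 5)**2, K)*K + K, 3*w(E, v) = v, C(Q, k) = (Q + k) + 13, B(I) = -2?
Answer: 638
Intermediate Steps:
C(Q, k) = 13 + Q + k
w(E, v) = v/3
z(Z, K) = K + K**2/3 (z(Z, K) = (K/3)*K + K = K**2/3 + K = K + K**2/3)
110 + C(4, 1)*z(B(-3), 8) = 110 + (13 + 4 + 1)*((1/3)*8*(3 + 8)) = 110 + 18*((1/3)*8*11) = 110 + 18*(88/3) = 110 + 528 = 638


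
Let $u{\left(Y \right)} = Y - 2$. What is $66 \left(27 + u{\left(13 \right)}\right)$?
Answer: $2508$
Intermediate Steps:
$u{\left(Y \right)} = -2 + Y$ ($u{\left(Y \right)} = Y - 2 = -2 + Y$)
$66 \left(27 + u{\left(13 \right)}\right) = 66 \left(27 + \left(-2 + 13\right)\right) = 66 \left(27 + 11\right) = 66 \cdot 38 = 2508$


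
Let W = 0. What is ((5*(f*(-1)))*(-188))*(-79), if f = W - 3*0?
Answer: 0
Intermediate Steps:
f = 0 (f = 0 - 3*0 = 0 + 0 = 0)
((5*(f*(-1)))*(-188))*(-79) = ((5*(0*(-1)))*(-188))*(-79) = ((5*0)*(-188))*(-79) = (0*(-188))*(-79) = 0*(-79) = 0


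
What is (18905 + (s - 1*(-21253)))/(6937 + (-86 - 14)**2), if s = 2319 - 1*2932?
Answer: 39545/16937 ≈ 2.3348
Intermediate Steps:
s = -613 (s = 2319 - 2932 = -613)
(18905 + (s - 1*(-21253)))/(6937 + (-86 - 14)**2) = (18905 + (-613 - 1*(-21253)))/(6937 + (-86 - 14)**2) = (18905 + (-613 + 21253))/(6937 + (-100)**2) = (18905 + 20640)/(6937 + 10000) = 39545/16937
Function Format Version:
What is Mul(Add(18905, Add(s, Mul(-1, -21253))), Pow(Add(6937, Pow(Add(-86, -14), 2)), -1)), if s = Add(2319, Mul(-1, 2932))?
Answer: Rational(39545, 16937) ≈ 2.3348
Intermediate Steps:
s = -613 (s = Add(2319, -2932) = -613)
Mul(Add(18905, Add(s, Mul(-1, -21253))), Pow(Add(6937, Pow(Add(-86, -14), 2)), -1)) = Mul(Add(18905, Add(-613, Mul(-1, -21253))), Pow(Add(6937, Pow(Add(-86, -14), 2)), -1)) = Mul(Add(18905, Add(-613, 21253)), Pow(Add(6937, Pow(-100, 2)), -1)) = Mul(Add(18905, 20640), Pow(Add(6937, 10000), -1)) = Mul(39545, Pow(16937, -1)) = Mul(39545, Rational(1, 16937)) = Rational(39545, 16937)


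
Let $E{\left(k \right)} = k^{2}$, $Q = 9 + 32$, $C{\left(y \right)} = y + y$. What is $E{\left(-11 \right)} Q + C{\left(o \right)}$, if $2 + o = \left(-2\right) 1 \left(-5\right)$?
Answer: $4977$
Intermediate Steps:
$o = 8$ ($o = -2 + \left(-2\right) 1 \left(-5\right) = -2 - -10 = -2 + 10 = 8$)
$C{\left(y \right)} = 2 y$
$Q = 41$
$E{\left(-11 \right)} Q + C{\left(o \right)} = \left(-11\right)^{2} \cdot 41 + 2 \cdot 8 = 121 \cdot 41 + 16 = 4961 + 16 = 4977$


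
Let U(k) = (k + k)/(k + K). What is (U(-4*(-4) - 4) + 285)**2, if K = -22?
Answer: 1996569/25 ≈ 79863.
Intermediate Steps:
U(k) = 2*k/(-22 + k) (U(k) = (k + k)/(k - 22) = (2*k)/(-22 + k) = 2*k/(-22 + k))
(U(-4*(-4) - 4) + 285)**2 = (2*(-4*(-4) - 4)/(-22 + (-4*(-4) - 4)) + 285)**2 = (2*(16 - 4)/(-22 + (16 - 4)) + 285)**2 = (2*12/(-22 + 12) + 285)**2 = (2*12/(-10) + 285)**2 = (2*12*(-1/10) + 285)**2 = (-12/5 + 285)**2 = (1413/5)**2 = 1996569/25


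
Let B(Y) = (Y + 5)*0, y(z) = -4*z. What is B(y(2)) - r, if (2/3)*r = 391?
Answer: -1173/2 ≈ -586.50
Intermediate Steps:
r = 1173/2 (r = (3/2)*391 = 1173/2 ≈ 586.50)
B(Y) = 0 (B(Y) = (5 + Y)*0 = 0)
B(y(2)) - r = 0 - 1*1173/2 = 0 - 1173/2 = -1173/2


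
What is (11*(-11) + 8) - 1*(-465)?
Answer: 352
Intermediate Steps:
(11*(-11) + 8) - 1*(-465) = (-121 + 8) + 465 = -113 + 465 = 352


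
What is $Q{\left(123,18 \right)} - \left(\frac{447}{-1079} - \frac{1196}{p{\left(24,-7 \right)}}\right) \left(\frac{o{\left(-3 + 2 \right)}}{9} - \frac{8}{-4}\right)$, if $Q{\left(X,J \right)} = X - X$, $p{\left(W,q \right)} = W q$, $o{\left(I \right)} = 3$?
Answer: $- \frac{303847}{19422} \approx -15.644$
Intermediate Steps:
$Q{\left(X,J \right)} = 0$
$Q{\left(123,18 \right)} - \left(\frac{447}{-1079} - \frac{1196}{p{\left(24,-7 \right)}}\right) \left(\frac{o{\left(-3 + 2 \right)}}{9} - \frac{8}{-4}\right) = 0 - \left(\frac{447}{-1079} - \frac{1196}{24 \left(-7\right)}\right) \left(\frac{3}{9} - \frac{8}{-4}\right) = 0 - \left(447 \left(- \frac{1}{1079}\right) - \frac{1196}{-168}\right) \left(3 \cdot \frac{1}{9} - -2\right) = 0 - \left(- \frac{447}{1079} - - \frac{299}{42}\right) \left(\frac{1}{3} + 2\right) = 0 - \left(- \frac{447}{1079} + \frac{299}{42}\right) \frac{7}{3} = 0 - \frac{303847}{45318} \cdot \frac{7}{3} = 0 - \frac{303847}{19422} = - \frac{303847}{19422}$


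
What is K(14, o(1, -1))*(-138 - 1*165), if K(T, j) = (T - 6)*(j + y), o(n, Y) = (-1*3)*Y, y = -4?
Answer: 2424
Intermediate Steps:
o(n, Y) = -3*Y
K(T, j) = (-6 + T)*(-4 + j) (K(T, j) = (T - 6)*(j - 4) = (-6 + T)*(-4 + j))
K(14, o(1, -1))*(-138 - 1*165) = (24 - (-18)*(-1) - 4*14 + 14*(-3*(-1)))*(-138 - 1*165) = (24 - 6*3 - 56 + 14*3)*(-138 - 165) = (24 - 18 - 56 + 42)*(-303) = -8*(-303) = 2424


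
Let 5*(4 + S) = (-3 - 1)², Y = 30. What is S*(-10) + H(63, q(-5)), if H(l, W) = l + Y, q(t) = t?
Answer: 101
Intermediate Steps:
H(l, W) = 30 + l (H(l, W) = l + 30 = 30 + l)
S = -⅘ (S = -4 + (-3 - 1)²/5 = -4 + (⅕)*(-4)² = -4 + (⅕)*16 = -4 + 16/5 = -⅘ ≈ -0.80000)
S*(-10) + H(63, q(-5)) = -⅘*(-10) + (30 + 63) = 8 + 93 = 101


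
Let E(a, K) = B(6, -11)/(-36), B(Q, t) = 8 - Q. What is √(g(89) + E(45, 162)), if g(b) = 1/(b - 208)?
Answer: I*√32606/714 ≈ 0.2529*I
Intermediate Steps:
g(b) = 1/(-208 + b)
E(a, K) = -1/18 (E(a, K) = (8 - 1*6)/(-36) = (8 - 6)*(-1/36) = 2*(-1/36) = -1/18)
√(g(89) + E(45, 162)) = √(1/(-208 + 89) - 1/18) = √(1/(-119) - 1/18) = √(-1/119 - 1/18) = √(-137/2142) = I*√32606/714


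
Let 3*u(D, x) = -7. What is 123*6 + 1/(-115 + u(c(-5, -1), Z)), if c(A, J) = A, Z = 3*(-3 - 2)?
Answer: 259773/352 ≈ 737.99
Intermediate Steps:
Z = -15 (Z = 3*(-5) = -15)
u(D, x) = -7/3 (u(D, x) = (1/3)*(-7) = -7/3)
123*6 + 1/(-115 + u(c(-5, -1), Z)) = 123*6 + 1/(-115 - 7/3) = 738 + 1/(-352/3) = 738 - 3/352 = 259773/352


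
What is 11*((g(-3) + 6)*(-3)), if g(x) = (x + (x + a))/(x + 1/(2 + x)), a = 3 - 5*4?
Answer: -1551/4 ≈ -387.75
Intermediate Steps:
a = -17 (a = 3 - 20 = -17)
g(x) = (-17 + 2*x)/(x + 1/(2 + x)) (g(x) = (x + (x - 17))/(x + 1/(2 + x)) = (x + (-17 + x))/(x + 1/(2 + x)) = (-17 + 2*x)/(x + 1/(2 + x)))
11*((g(-3) + 6)*(-3)) = 11*(((-34 - 13*(-3) + 2*(-3)²)/(1 + (-3)² + 2*(-3)) + 6)*(-3)) = 11*(((-34 + 39 + 2*9)/(1 + 9 - 6) + 6)*(-3)) = 11*(((-34 + 39 + 18)/4 + 6)*(-3)) = 11*(((¼)*23 + 6)*(-3)) = 11*((23/4 + 6)*(-3)) = 11*((47/4)*(-3)) = 11*(-141/4) = -1551/4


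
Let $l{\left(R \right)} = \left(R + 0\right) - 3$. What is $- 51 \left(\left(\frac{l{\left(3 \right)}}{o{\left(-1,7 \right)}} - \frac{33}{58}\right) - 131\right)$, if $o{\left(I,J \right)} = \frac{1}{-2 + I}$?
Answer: $\frac{389181}{58} \approx 6710.0$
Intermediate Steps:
$l{\left(R \right)} = -3 + R$ ($l{\left(R \right)} = R - 3 = -3 + R$)
$- 51 \left(\left(\frac{l{\left(3 \right)}}{o{\left(-1,7 \right)}} - \frac{33}{58}\right) - 131\right) = - 51 \left(\left(\frac{-3 + 3}{\frac{1}{-2 - 1}} - \frac{33}{58}\right) - 131\right) = - 51 \left(\left(\frac{0}{\frac{1}{-3}} - \frac{33}{58}\right) - 131\right) = - 51 \left(\left(\frac{0}{- \frac{1}{3}} - \frac{33}{58}\right) - 131\right) = - 51 \left(\left(0 \left(-3\right) - \frac{33}{58}\right) - 131\right) = - 51 \left(\left(0 - \frac{33}{58}\right) - 131\right) = - 51 \left(- \frac{33}{58} - 131\right) = \left(-51\right) \left(- \frac{7631}{58}\right) = \frac{389181}{58}$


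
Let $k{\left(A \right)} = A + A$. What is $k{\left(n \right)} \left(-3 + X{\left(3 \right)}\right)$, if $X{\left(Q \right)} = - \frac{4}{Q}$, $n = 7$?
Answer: $- \frac{182}{3} \approx -60.667$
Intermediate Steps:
$k{\left(A \right)} = 2 A$
$k{\left(n \right)} \left(-3 + X{\left(3 \right)}\right) = 2 \cdot 7 \left(-3 - \frac{4}{3}\right) = 14 \left(-3 - \frac{4}{3}\right) = 14 \left(- \frac{13}{3}\right) = - \frac{182}{3}$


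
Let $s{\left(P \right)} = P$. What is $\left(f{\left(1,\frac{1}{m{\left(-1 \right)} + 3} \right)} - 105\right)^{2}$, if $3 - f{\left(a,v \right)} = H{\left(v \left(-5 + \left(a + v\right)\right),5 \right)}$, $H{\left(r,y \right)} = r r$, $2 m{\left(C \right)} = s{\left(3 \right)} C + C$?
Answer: $12321$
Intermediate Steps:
$m{\left(C \right)} = 2 C$ ($m{\left(C \right)} = \frac{3 C + C}{2} = \frac{4 C}{2} = 2 C$)
$H{\left(r,y \right)} = r^{2}$
$f{\left(a,v \right)} = 3 - v^{2} \left(-5 + a + v\right)^{2}$ ($f{\left(a,v \right)} = 3 - \left(v \left(-5 + \left(a + v\right)\right)\right)^{2} = 3 - \left(v \left(-5 + a + v\right)\right)^{2} = 3 - v^{2} \left(-5 + a + v\right)^{2}$)
$\left(f{\left(1,\frac{1}{m{\left(-1 \right)} + 3} \right)} - 105\right)^{2} = \left(\left(3 - \left(\frac{1}{2 \left(-1\right) + 3}\right)^{2} \left(-5 + 1 + \frac{1}{2 \left(-1\right) + 3}\right)^{2}\right) - 105\right)^{2} = \left(\left(3 - \left(\frac{1}{-2 + 3}\right)^{2} \left(-5 + 1 + \frac{1}{-2 + 3}\right)^{2}\right) - 105\right)^{2} = \left(\left(3 - \left(1^{-1}\right)^{2} \left(-5 + 1 + 1^{-1}\right)^{2}\right) - 105\right)^{2} = \left(\left(3 - 1^{2} \left(-5 + 1 + 1\right)^{2}\right) - 105\right)^{2} = \left(\left(3 - 1 \left(-3\right)^{2}\right) - 105\right)^{2} = \left(\left(3 - 1 \cdot 9\right) - 105\right)^{2} = \left(\left(3 - 9\right) - 105\right)^{2} = \left(-6 - 105\right)^{2} = \left(-111\right)^{2} = 12321$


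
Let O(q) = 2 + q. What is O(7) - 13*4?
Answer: -43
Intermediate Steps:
O(7) - 13*4 = (2 + 7) - 13*4 = 9 - 52 = -43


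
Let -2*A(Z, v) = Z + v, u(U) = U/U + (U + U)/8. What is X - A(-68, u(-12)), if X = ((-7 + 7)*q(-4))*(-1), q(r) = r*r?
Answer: -35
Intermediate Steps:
u(U) = 1 + U/4 (u(U) = 1 + (2*U)*(⅛) = 1 + U/4)
q(r) = r²
A(Z, v) = -Z/2 - v/2 (A(Z, v) = -(Z + v)/2 = -Z/2 - v/2)
X = 0 (X = ((-7 + 7)*(-4)²)*(-1) = (0*16)*(-1) = 0*(-1) = 0)
X - A(-68, u(-12)) = 0 - (-½*(-68) - (1 + (¼)*(-12))/2) = 0 - (34 - (1 - 3)/2) = 0 - (34 - ½*(-2)) = 0 - (34 + 1) = 0 - 1*35 = 0 - 35 = -35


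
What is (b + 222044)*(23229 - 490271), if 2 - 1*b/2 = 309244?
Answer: 185154130480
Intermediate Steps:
b = -618484 (b = 4 - 2*309244 = 4 - 618488 = -618484)
(b + 222044)*(23229 - 490271) = (-618484 + 222044)*(23229 - 490271) = -396440*(-467042) = 185154130480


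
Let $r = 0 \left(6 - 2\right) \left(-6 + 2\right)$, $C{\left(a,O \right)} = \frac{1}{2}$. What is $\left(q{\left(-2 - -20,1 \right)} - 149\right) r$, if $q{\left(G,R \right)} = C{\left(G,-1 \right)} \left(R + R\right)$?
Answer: $0$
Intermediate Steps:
$C{\left(a,O \right)} = \frac{1}{2}$
$r = 0$ ($r = 0 \cdot 4 \left(-4\right) = 0 \left(-4\right) = 0$)
$q{\left(G,R \right)} = R$ ($q{\left(G,R \right)} = \frac{R + R}{2} = \frac{2 R}{2} = R$)
$\left(q{\left(-2 - -20,1 \right)} - 149\right) r = \left(1 - 149\right) 0 = \left(-148\right) 0 = 0$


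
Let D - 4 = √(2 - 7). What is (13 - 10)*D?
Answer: 12 + 3*I*√5 ≈ 12.0 + 6.7082*I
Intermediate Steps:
D = 4 + I*√5 (D = 4 + √(2 - 7) = 4 + √(-5) = 4 + I*√5 ≈ 4.0 + 2.2361*I)
(13 - 10)*D = (13 - 10)*(4 + I*√5) = 3*(4 + I*√5) = 12 + 3*I*√5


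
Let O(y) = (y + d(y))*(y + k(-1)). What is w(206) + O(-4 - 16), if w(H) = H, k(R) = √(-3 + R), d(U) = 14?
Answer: 326 - 12*I ≈ 326.0 - 12.0*I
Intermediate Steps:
O(y) = (14 + y)*(y + 2*I) (O(y) = (y + 14)*(y + √(-3 - 1)) = (14 + y)*(y + √(-4)) = (14 + y)*(y + 2*I))
w(206) + O(-4 - 16) = 206 + ((-4 - 16)² + 28*I + 2*(-4 - 16)*(7 + I)) = 206 + ((-20)² + 28*I + 2*(-20)*(7 + I)) = 206 + (400 + 28*I + (-280 - 40*I)) = 206 + (120 - 12*I) = 326 - 12*I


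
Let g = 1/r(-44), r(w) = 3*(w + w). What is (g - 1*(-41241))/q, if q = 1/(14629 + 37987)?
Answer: 71607896471/33 ≈ 2.1699e+9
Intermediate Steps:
r(w) = 6*w (r(w) = 3*(2*w) = 6*w)
g = -1/264 (g = 1/(6*(-44)) = 1/(-264) = -1/264 ≈ -0.0037879)
q = 1/52616 ≈ 1.9006e-5
(g - 1*(-41241))/q = (-1/264 - 1*(-41241))/(1/52616) = (-1/264 + 41241)*52616 = (10887623/264)*52616 = 71607896471/33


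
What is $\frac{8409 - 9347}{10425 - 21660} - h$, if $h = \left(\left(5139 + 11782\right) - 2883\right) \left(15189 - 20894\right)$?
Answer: $\frac{128539298084}{1605} \approx 8.0087 \cdot 10^{7}$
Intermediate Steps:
$h = -80086790$ ($h = \left(16921 - 2883\right) \left(-5705\right) = 14038 \left(-5705\right) = -80086790$)
$\frac{8409 - 9347}{10425 - 21660} - h = \frac{8409 - 9347}{10425 - 21660} - -80086790 = - \frac{938}{-11235} + 80086790 = \left(-938\right) \left(- \frac{1}{11235}\right) + 80086790 = \frac{134}{1605} + 80086790 = \frac{128539298084}{1605}$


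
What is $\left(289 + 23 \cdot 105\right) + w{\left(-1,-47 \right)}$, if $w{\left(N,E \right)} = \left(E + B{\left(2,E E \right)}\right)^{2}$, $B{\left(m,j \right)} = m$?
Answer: $4729$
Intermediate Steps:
$w{\left(N,E \right)} = \left(2 + E\right)^{2}$ ($w{\left(N,E \right)} = \left(E + 2\right)^{2} = \left(2 + E\right)^{2}$)
$\left(289 + 23 \cdot 105\right) + w{\left(-1,-47 \right)} = \left(289 + 23 \cdot 105\right) + \left(2 - 47\right)^{2} = \left(289 + 2415\right) + \left(-45\right)^{2} = 2704 + 2025 = 4729$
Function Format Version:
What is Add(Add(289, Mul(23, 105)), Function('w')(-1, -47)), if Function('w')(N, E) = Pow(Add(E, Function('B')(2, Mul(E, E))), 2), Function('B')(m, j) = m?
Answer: 4729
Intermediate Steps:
Function('w')(N, E) = Pow(Add(2, E), 2) (Function('w')(N, E) = Pow(Add(E, 2), 2) = Pow(Add(2, E), 2))
Add(Add(289, Mul(23, 105)), Function('w')(-1, -47)) = Add(Add(289, Mul(23, 105)), Pow(Add(2, -47), 2)) = Add(Add(289, 2415), Pow(-45, 2)) = Add(2704, 2025) = 4729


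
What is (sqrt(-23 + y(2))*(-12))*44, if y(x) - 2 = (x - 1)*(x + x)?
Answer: -528*I*sqrt(17) ≈ -2177.0*I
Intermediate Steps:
y(x) = 2 + 2*x*(-1 + x) (y(x) = 2 + (x - 1)*(x + x) = 2 + (-1 + x)*(2*x) = 2 + 2*x*(-1 + x))
(sqrt(-23 + y(2))*(-12))*44 = (sqrt(-23 + (2 - 2*2 + 2*2**2))*(-12))*44 = (sqrt(-23 + (2 - 4 + 2*4))*(-12))*44 = (sqrt(-23 + (2 - 4 + 8))*(-12))*44 = (sqrt(-23 + 6)*(-12))*44 = (sqrt(-17)*(-12))*44 = ((I*sqrt(17))*(-12))*44 = -12*I*sqrt(17)*44 = -528*I*sqrt(17)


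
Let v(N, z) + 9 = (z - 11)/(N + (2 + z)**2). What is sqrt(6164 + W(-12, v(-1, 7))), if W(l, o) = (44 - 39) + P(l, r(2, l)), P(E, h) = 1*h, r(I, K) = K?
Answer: sqrt(6157) ≈ 78.467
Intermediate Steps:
P(E, h) = h
v(N, z) = -9 + (-11 + z)/(N + (2 + z)**2) (v(N, z) = -9 + (z - 11)/(N + (2 + z)**2) = -9 + (-11 + z)/(N + (2 + z)**2))
W(l, o) = 5 + l (W(l, o) = (44 - 39) + l = 5 + l)
sqrt(6164 + W(-12, v(-1, 7))) = sqrt(6164 + (5 - 12)) = sqrt(6164 - 7) = sqrt(6157)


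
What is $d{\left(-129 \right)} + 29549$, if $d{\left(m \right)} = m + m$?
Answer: $29291$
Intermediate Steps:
$d{\left(m \right)} = 2 m$
$d{\left(-129 \right)} + 29549 = 2 \left(-129\right) + 29549 = -258 + 29549 = 29291$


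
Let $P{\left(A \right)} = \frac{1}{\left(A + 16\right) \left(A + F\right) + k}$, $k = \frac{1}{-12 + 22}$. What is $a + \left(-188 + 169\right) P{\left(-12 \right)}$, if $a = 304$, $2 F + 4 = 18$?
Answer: $\frac{60686}{199} \approx 304.95$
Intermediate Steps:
$F = 7$ ($F = -2 + \frac{1}{2} \cdot 18 = -2 + 9 = 7$)
$k = \frac{1}{10} \approx 0.1$
$P{\left(A \right)} = \frac{1}{\frac{1}{10} + \left(7 + A\right) \left(16 + A\right)}$ ($P{\left(A \right)} = \frac{1}{\left(A + 16\right) \left(A + 7\right) + \frac{1}{10}} = \frac{1}{\left(16 + A\right) \left(7 + A\right) + \frac{1}{10}} = \frac{1}{\left(7 + A\right) \left(16 + A\right) + \frac{1}{10}} = \frac{1}{\frac{1}{10} + \left(7 + A\right) \left(16 + A\right)}$)
$a + \left(-188 + 169\right) P{\left(-12 \right)} = 304 + \left(-188 + 169\right) \frac{10}{1121 + 10 \left(-12\right)^{2} + 230 \left(-12\right)} = 304 - 19 \frac{10}{1121 + 10 \cdot 144 - 2760} = 304 - 19 \frac{10}{1121 + 1440 - 2760} = 304 - 19 \frac{10}{-199} = 304 - 19 \cdot 10 \left(- \frac{1}{199}\right) = 304 - - \frac{190}{199} = 304 + \frac{190}{199} = \frac{60686}{199}$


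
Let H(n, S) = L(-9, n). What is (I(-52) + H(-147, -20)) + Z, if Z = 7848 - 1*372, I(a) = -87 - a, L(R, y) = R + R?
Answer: 7423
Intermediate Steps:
L(R, y) = 2*R
H(n, S) = -18 (H(n, S) = 2*(-9) = -18)
Z = 7476 (Z = 7848 - 372 = 7476)
(I(-52) + H(-147, -20)) + Z = ((-87 - 1*(-52)) - 18) + 7476 = ((-87 + 52) - 18) + 7476 = (-35 - 18) + 7476 = -53 + 7476 = 7423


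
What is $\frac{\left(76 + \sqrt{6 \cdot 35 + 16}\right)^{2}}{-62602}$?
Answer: $- \frac{\left(76 + \sqrt{226}\right)^{2}}{62602} \approx -0.13238$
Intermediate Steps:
$\frac{\left(76 + \sqrt{6 \cdot 35 + 16}\right)^{2}}{-62602} = \left(76 + \sqrt{210 + 16}\right)^{2} \left(- \frac{1}{62602}\right) = \left(76 + \sqrt{226}\right)^{2} \left(- \frac{1}{62602}\right) = - \frac{\left(76 + \sqrt{226}\right)^{2}}{62602}$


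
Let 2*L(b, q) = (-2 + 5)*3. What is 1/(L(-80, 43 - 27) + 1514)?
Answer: 2/3037 ≈ 0.00065854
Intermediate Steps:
L(b, q) = 9/2 (L(b, q) = ((-2 + 5)*3)/2 = (3*3)/2 = (1/2)*9 = 9/2)
1/(L(-80, 43 - 27) + 1514) = 1/(9/2 + 1514) = 1/(3037/2) = 2/3037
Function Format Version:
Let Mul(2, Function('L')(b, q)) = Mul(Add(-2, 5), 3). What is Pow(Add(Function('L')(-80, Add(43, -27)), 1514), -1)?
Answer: Rational(2, 3037) ≈ 0.00065854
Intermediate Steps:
Function('L')(b, q) = Rational(9, 2) (Function('L')(b, q) = Mul(Rational(1, 2), Mul(Add(-2, 5), 3)) = Mul(Rational(1, 2), Mul(3, 3)) = Mul(Rational(1, 2), 9) = Rational(9, 2))
Pow(Add(Function('L')(-80, Add(43, -27)), 1514), -1) = Pow(Add(Rational(9, 2), 1514), -1) = Pow(Rational(3037, 2), -1) = Rational(2, 3037)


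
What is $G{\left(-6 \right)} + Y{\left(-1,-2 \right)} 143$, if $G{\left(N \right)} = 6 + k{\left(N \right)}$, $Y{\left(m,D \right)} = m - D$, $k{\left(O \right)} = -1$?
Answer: $148$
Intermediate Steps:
$G{\left(N \right)} = 5$ ($G{\left(N \right)} = 6 - 1 = 5$)
$G{\left(-6 \right)} + Y{\left(-1,-2 \right)} 143 = 5 + \left(-1 - -2\right) 143 = 5 + \left(-1 + 2\right) 143 = 5 + 1 \cdot 143 = 5 + 143 = 148$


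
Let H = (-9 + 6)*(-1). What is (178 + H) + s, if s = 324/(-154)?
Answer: 13775/77 ≈ 178.90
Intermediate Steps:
H = 3 (H = -3*(-1) = 3)
s = -162/77 (s = 324*(-1/154) = -162/77 ≈ -2.1039)
(178 + H) + s = (178 + 3) - 162/77 = 181 - 162/77 = 13775/77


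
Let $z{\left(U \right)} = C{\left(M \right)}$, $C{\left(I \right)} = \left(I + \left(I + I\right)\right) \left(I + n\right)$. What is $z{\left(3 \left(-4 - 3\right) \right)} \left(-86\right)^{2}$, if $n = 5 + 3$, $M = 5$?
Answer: $1442220$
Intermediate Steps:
$n = 8$
$C{\left(I \right)} = 3 I \left(8 + I\right)$ ($C{\left(I \right)} = \left(I + \left(I + I\right)\right) \left(I + 8\right) = \left(I + 2 I\right) \left(8 + I\right) = 3 I \left(8 + I\right)$)
$z{\left(U \right)} = 195$ ($z{\left(U \right)} = 3 \cdot 5 \left(8 + 5\right) = 3 \cdot 5 \cdot 13 = 195$)
$z{\left(3 \left(-4 - 3\right) \right)} \left(-86\right)^{2} = 195 \left(-86\right)^{2} = 195 \cdot 7396 = 1442220$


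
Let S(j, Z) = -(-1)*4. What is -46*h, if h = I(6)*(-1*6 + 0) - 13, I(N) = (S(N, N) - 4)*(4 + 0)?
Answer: 598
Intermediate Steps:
S(j, Z) = 4 (S(j, Z) = -1*(-4) = 4)
I(N) = 0 (I(N) = (4 - 4)*(4 + 0) = 0*4 = 0)
h = -13 (h = 0*(-1*6 + 0) - 13 = 0*(-6 + 0) - 13 = 0*(-6) - 13 = 0 - 13 = -13)
-46*h = -46*(-13) = 598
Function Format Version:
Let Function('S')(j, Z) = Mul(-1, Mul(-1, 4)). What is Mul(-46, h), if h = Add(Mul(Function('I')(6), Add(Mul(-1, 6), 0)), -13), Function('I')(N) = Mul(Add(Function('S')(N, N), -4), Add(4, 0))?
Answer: 598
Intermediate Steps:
Function('S')(j, Z) = 4 (Function('S')(j, Z) = Mul(-1, -4) = 4)
Function('I')(N) = 0 (Function('I')(N) = Mul(Add(4, -4), Add(4, 0)) = Mul(0, 4) = 0)
h = -13 (h = Add(Mul(0, Add(Mul(-1, 6), 0)), -13) = Add(Mul(0, Add(-6, 0)), -13) = Add(Mul(0, -6), -13) = Add(0, -13) = -13)
Mul(-46, h) = Mul(-46, -13) = 598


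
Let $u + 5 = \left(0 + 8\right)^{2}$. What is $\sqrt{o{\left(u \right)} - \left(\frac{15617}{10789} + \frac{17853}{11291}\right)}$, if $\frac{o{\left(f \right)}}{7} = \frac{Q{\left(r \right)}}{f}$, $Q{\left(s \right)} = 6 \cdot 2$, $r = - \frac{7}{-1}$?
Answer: $\frac{2 i \sqrt{20726627377940052590}}{7187297341} \approx 1.2669 i$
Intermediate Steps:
$u = 59$ ($u = -5 + \left(0 + 8\right)^{2} = -5 + 8^{2} = -5 + 64 = 59$)
$r = 7$ ($r = \left(-7\right) \left(-1\right) = 7$)
$Q{\left(s \right)} = 12$
$o{\left(f \right)} = \frac{84}{f}$ ($o{\left(f \right)} = 7 \frac{12}{f} = \frac{84}{f}$)
$\sqrt{o{\left(u \right)} - \left(\frac{15617}{10789} + \frac{17853}{11291}\right)} = \sqrt{\frac{84}{59} - \left(\frac{15617}{10789} + \frac{17853}{11291}\right)} = \sqrt{84 \cdot \frac{1}{59} - \frac{368947564}{121818599}} = \sqrt{\frac{84}{59} - \frac{368947564}{121818599}} = \sqrt{- \frac{11535143960}{7187297341}} = \frac{2 i \sqrt{20726627377940052590}}{7187297341}$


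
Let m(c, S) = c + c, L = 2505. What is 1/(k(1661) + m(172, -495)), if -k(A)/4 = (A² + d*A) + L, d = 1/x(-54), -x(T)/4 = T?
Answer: -54/596451101 ≈ -9.0536e-8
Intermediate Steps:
x(T) = -4*T
m(c, S) = 2*c
d = 1/216 (d = 1/(-4*(-54)) = 1/216 ≈ 0.0046296)
k(A) = -10020 - 4*A² - A/54 (k(A) = -4*((A² + A/216) + 2505) = -4*(2505 + A² + A/216) = -10020 - 4*A² - A/54)
1/(k(1661) + m(172, -495)) = 1/((-10020 - 4*1661² - 1/54*1661) + 2*172) = 1/((-10020 - 4*2758921 - 1661/54) + 344) = 1/((-10020 - 11035684 - 1661/54) + 344) = 1/(-596469677/54 + 344) = 1/(-596451101/54) = -54/596451101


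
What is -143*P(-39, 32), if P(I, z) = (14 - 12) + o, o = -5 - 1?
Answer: 572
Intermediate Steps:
o = -6
P(I, z) = -4 (P(I, z) = (14 - 12) - 6 = 2 - 6 = -4)
-143*P(-39, 32) = -143*(-4) = 572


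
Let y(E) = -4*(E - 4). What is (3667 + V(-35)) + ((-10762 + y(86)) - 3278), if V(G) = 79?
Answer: -10622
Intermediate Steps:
y(E) = 16 - 4*E (y(E) = -4*(-4 + E) = 16 - 4*E)
(3667 + V(-35)) + ((-10762 + y(86)) - 3278) = (3667 + 79) + ((-10762 + (16 - 4*86)) - 3278) = 3746 + ((-10762 + (16 - 344)) - 3278) = 3746 + ((-10762 - 328) - 3278) = 3746 + (-11090 - 3278) = 3746 - 14368 = -10622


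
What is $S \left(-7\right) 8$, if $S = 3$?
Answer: $-168$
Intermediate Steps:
$S \left(-7\right) 8 = 3 \left(-7\right) 8 = \left(-21\right) 8 = -168$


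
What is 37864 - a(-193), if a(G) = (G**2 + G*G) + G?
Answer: -36441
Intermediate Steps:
a(G) = G + 2*G**2 (a(G) = (G**2 + G**2) + G = 2*G**2 + G = G + 2*G**2)
37864 - a(-193) = 37864 - (-193)*(1 + 2*(-193)) = 37864 - (-193)*(1 - 386) = 37864 - (-193)*(-385) = 37864 - 1*74305 = 37864 - 74305 = -36441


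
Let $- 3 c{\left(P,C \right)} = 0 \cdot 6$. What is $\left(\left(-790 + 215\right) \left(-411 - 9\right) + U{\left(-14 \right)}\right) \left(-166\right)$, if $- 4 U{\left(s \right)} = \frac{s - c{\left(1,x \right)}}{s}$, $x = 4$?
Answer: $- \frac{80177917}{2} \approx -4.0089 \cdot 10^{7}$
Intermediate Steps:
$c{\left(P,C \right)} = 0$ ($c{\left(P,C \right)} = - \frac{0 \cdot 6}{3} = \left(- \frac{1}{3}\right) 0 = 0$)
$U{\left(s \right)} = - \frac{1}{4}$ ($U{\left(s \right)} = - \frac{\left(s - 0\right) \frac{1}{s}}{4} = - \frac{\left(s + 0\right) \frac{1}{s}}{4} = - \frac{s \frac{1}{s}}{4} = \left(- \frac{1}{4}\right) 1 = - \frac{1}{4}$)
$\left(\left(-790 + 215\right) \left(-411 - 9\right) + U{\left(-14 \right)}\right) \left(-166\right) = \left(\left(-790 + 215\right) \left(-411 - 9\right) - \frac{1}{4}\right) \left(-166\right) = \left(\left(-575\right) \left(-420\right) - \frac{1}{4}\right) \left(-166\right) = \left(241500 - \frac{1}{4}\right) \left(-166\right) = \frac{965999}{4} \left(-166\right) = - \frac{80177917}{2}$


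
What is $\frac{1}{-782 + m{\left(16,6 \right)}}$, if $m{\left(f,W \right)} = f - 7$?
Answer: $- \frac{1}{773} \approx -0.0012937$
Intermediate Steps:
$m{\left(f,W \right)} = -7 + f$ ($m{\left(f,W \right)} = f - 7 = -7 + f$)
$\frac{1}{-782 + m{\left(16,6 \right)}} = \frac{1}{-782 + \left(-7 + 16\right)} = \frac{1}{-782 + 9} = \frac{1}{-773} = - \frac{1}{773}$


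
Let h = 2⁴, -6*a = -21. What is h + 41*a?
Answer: 319/2 ≈ 159.50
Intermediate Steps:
a = 7/2 (a = -⅙*(-21) = 7/2 ≈ 3.5000)
h = 16
h + 41*a = 16 + 41*(7/2) = 16 + 287/2 = 319/2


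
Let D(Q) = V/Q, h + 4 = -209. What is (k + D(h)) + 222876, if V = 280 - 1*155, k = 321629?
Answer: 115979440/213 ≈ 5.4450e+5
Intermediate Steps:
h = -213 (h = -4 - 209 = -213)
V = 125 (V = 280 - 155 = 125)
D(Q) = 125/Q
(k + D(h)) + 222876 = (321629 + 125/(-213)) + 222876 = (321629 + 125*(-1/213)) + 222876 = (321629 - 125/213) + 222876 = 68506852/213 + 222876 = 115979440/213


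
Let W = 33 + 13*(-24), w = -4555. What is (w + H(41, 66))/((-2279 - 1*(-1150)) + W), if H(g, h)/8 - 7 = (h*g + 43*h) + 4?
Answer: -39885/1408 ≈ -28.327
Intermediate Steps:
H(g, h) = 88 + 344*h + 8*g*h (H(g, h) = 56 + 8*((h*g + 43*h) + 4) = 56 + 8*((g*h + 43*h) + 4) = 56 + 8*((43*h + g*h) + 4) = 56 + 8*(4 + 43*h + g*h) = 56 + (32 + 344*h + 8*g*h) = 88 + 344*h + 8*g*h)
W = -279 (W = 33 - 312 = -279)
(w + H(41, 66))/((-2279 - 1*(-1150)) + W) = (-4555 + (88 + 344*66 + 8*41*66))/((-2279 - 1*(-1150)) - 279) = (-4555 + (88 + 22704 + 21648))/((-2279 + 1150) - 279) = (-4555 + 44440)/(-1129 - 279) = 39885/(-1408) = 39885*(-1/1408) = -39885/1408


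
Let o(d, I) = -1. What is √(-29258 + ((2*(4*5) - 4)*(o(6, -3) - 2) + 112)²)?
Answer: I*√29242 ≈ 171.0*I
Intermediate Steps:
√(-29258 + ((2*(4*5) - 4)*(o(6, -3) - 2) + 112)²) = √(-29258 + ((2*(4*5) - 4)*(-1 - 2) + 112)²) = √(-29258 + ((2*20 - 4)*(-3) + 112)²) = √(-29258 + ((40 - 4)*(-3) + 112)²) = √(-29258 + (36*(-3) + 112)²) = √(-29258 + (-108 + 112)²) = √(-29258 + 4²) = √(-29258 + 16) = √(-29242) = I*√29242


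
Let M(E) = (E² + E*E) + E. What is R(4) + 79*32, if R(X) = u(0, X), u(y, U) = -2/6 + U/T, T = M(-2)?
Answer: 7585/3 ≈ 2528.3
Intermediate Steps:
M(E) = E + 2*E² (M(E) = (E² + E²) + E = 2*E² + E = E + 2*E²)
T = 6 (T = -2*(1 + 2*(-2)) = -2*(1 - 4) = -2*(-3) = 6)
u(y, U) = -⅓ + U/6 (u(y, U) = -2/6 + U/6 = -2*⅙ + U*(⅙) = -⅓ + U/6)
R(X) = -⅓ + X/6
R(4) + 79*32 = (-⅓ + (⅙)*4) + 79*32 = (-⅓ + ⅔) + 2528 = ⅓ + 2528 = 7585/3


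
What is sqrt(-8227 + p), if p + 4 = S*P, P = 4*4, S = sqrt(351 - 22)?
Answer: sqrt(-8231 + 16*sqrt(329)) ≈ 89.111*I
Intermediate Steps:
S = sqrt(329) ≈ 18.138
P = 16
p = -4 + 16*sqrt(329) (p = -4 + sqrt(329)*16 = -4 + 16*sqrt(329) ≈ 286.21)
sqrt(-8227 + p) = sqrt(-8227 + (-4 + 16*sqrt(329))) = sqrt(-8231 + 16*sqrt(329))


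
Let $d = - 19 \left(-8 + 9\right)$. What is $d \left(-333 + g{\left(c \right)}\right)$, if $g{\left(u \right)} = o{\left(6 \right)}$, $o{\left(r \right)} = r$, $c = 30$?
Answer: $6213$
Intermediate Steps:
$d = -19$ ($d = \left(-19\right) 1 = -19$)
$g{\left(u \right)} = 6$
$d \left(-333 + g{\left(c \right)}\right) = - 19 \left(-333 + 6\right) = \left(-19\right) \left(-327\right) = 6213$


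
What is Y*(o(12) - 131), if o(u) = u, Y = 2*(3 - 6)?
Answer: 714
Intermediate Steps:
Y = -6 (Y = 2*(-3) = -6)
Y*(o(12) - 131) = -6*(12 - 131) = -6*(-119) = 714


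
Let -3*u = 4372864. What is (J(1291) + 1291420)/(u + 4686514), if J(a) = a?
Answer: 3878133/9686678 ≈ 0.40036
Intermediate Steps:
u = -4372864/3 (u = -⅓*4372864 = -4372864/3 ≈ -1.4576e+6)
(J(1291) + 1291420)/(u + 4686514) = (1291 + 1291420)/(-4372864/3 + 4686514) = 1292711/(9686678/3) = 1292711*(3/9686678) = 3878133/9686678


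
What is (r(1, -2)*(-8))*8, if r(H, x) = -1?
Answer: 64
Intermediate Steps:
(r(1, -2)*(-8))*8 = -1*(-8)*8 = 8*8 = 64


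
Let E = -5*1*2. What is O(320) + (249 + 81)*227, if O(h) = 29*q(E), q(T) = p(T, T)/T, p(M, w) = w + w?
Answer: 74968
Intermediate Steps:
p(M, w) = 2*w
E = -10 (E = -5*2 = -10)
q(T) = 2 (q(T) = (2*T)/T = 2)
O(h) = 58 (O(h) = 29*2 = 58)
O(320) + (249 + 81)*227 = 58 + (249 + 81)*227 = 58 + 330*227 = 58 + 74910 = 74968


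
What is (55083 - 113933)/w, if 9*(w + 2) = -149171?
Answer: 529650/149189 ≈ 3.5502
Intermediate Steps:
w = -149189/9 (w = -2 + (⅑)*(-149171) = -2 - 149171/9 = -149189/9 ≈ -16577.)
(55083 - 113933)/w = (55083 - 113933)/(-149189/9) = -58850*(-9/149189) = 529650/149189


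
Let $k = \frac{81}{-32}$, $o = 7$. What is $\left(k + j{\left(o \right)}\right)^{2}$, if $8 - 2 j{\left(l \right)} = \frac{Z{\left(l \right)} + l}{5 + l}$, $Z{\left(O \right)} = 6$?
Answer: $\frac{7921}{9216} \approx 0.85948$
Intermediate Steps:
$k = - \frac{81}{32}$ ($k = 81 \left(- \frac{1}{32}\right) = - \frac{81}{32} \approx -2.5313$)
$j{\left(l \right)} = 4 - \frac{6 + l}{2 \left(5 + l\right)}$ ($j{\left(l \right)} = 4 - \frac{\left(6 + l\right) \frac{1}{5 + l}}{2} = 4 - \frac{\frac{1}{5 + l} \left(6 + l\right)}{2} = 4 - \frac{6 + l}{2 \left(5 + l\right)}$)
$\left(k + j{\left(o \right)}\right)^{2} = \left(- \frac{81}{32} + \frac{34 + 7 \cdot 7}{2 \left(5 + 7\right)}\right)^{2} = \left(- \frac{81}{32} + \frac{34 + 49}{2 \cdot 12}\right)^{2} = \left(- \frac{81}{32} + \frac{1}{2} \cdot \frac{1}{12} \cdot 83\right)^{2} = \left(- \frac{81}{32} + \frac{83}{24}\right)^{2} = \left(\frac{89}{96}\right)^{2} = \frac{7921}{9216}$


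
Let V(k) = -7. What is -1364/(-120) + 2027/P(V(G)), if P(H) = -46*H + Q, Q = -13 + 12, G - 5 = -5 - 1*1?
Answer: 18919/1070 ≈ 17.681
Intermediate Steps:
G = -1 (G = 5 + (-5 - 1*1) = 5 + (-5 - 1) = 5 - 6 = -1)
Q = -1
P(H) = -1 - 46*H (P(H) = -46*H - 1 = -1 - 46*H)
-1364/(-120) + 2027/P(V(G)) = -1364/(-120) + 2027/(-1 - 46*(-7)) = -1364*(-1/120) + 2027/(-1 + 322) = 341/30 + 2027/321 = 18919/1070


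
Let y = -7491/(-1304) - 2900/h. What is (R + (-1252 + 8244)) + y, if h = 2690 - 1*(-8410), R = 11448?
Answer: 2669873045/144744 ≈ 18445.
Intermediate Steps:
h = 11100 (h = 2690 + 8410 = 11100)
y = 793685/144744 (y = -7491/(-1304) - 2900/11100 = -7491*(-1/1304) - 2900*1/11100 = 7491/1304 - 29/111 = 793685/144744 ≈ 5.4834)
(R + (-1252 + 8244)) + y = (11448 + (-1252 + 8244)) + 793685/144744 = (11448 + 6992) + 793685/144744 = 18440 + 793685/144744 = 2669873045/144744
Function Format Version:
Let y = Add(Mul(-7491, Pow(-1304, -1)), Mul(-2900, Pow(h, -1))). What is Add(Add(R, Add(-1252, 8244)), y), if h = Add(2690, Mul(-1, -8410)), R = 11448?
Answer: Rational(2669873045, 144744) ≈ 18445.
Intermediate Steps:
h = 11100 (h = Add(2690, 8410) = 11100)
y = Rational(793685, 144744) (y = Add(Mul(-7491, Pow(-1304, -1)), Mul(-2900, Pow(11100, -1))) = Add(Mul(-7491, Rational(-1, 1304)), Mul(-2900, Rational(1, 11100))) = Add(Rational(7491, 1304), Rational(-29, 111)) = Rational(793685, 144744) ≈ 5.4834)
Add(Add(R, Add(-1252, 8244)), y) = Add(Add(11448, Add(-1252, 8244)), Rational(793685, 144744)) = Add(Add(11448, 6992), Rational(793685, 144744)) = Add(18440, Rational(793685, 144744)) = Rational(2669873045, 144744)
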